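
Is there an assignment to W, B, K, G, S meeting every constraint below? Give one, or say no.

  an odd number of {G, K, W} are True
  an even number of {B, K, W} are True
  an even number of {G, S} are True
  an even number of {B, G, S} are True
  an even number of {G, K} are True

W = True; B = False; K = True; G = True; S = True

{G, K, W}: 3 true → odd ✓
{B, K, W}: 2 true → even ✓
{G, S}: 2 true → even ✓
{B, G, S}: 2 true → even ✓
{G, K}: 2 true → even ✓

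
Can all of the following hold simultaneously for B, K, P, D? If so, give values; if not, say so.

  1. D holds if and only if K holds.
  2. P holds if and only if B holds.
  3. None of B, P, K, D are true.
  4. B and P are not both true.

B: False, K: False, P: False, D: False

  (1) D=F, K=F — same ✓
  (2) P=F, B=F — same ✓
  (3) {B, P, K, D}: 0 true — none ✓
  (4) B=F, P=F — not both ✓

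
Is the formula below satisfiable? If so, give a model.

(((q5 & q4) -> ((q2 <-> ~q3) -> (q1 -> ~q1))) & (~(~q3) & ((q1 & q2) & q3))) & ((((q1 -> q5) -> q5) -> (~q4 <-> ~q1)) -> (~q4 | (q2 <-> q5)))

q1 = True, q2 = True, q3 = True, q4 = False, q5 = True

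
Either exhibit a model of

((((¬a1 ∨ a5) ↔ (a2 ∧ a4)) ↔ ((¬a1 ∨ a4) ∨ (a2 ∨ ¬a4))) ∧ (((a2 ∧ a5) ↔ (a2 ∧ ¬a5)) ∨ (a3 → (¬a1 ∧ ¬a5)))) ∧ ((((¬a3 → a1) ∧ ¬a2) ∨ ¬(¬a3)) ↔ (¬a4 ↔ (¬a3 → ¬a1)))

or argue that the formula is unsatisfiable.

a1 = False; a2 = True; a3 = False; a4 = True; a5 = True

  (((¬a1 ∨ a5) ↔ (a2 ∧ a4)) ↔ ((¬a1 ∨ a4) ∨ (a2 ∨ ¬a4))) ∧ (((a2 ∧ a5) ↔ (a2 ∧ ¬a5)) ∨ (a3 → (¬a1 ∧ ¬a5))) = True
    ((¬a1 ∨ a5) ↔ (a2 ∧ a4)) ↔ ((¬a1 ∨ a4) ∨ (a2 ∨ ¬a4)) = True
      (¬a1 ∨ a5) ↔ (a2 ∧ a4) = True
        ¬a1 ∨ a5 = True
          ¬a1 = True
        a2 ∧ a4 = True
      (¬a1 ∨ a4) ∨ (a2 ∨ ¬a4) = True
        ¬a1 ∨ a4 = True
          ¬a1 = True
        a2 ∨ ¬a4 = True
          ¬a4 = False
    ((a2 ∧ a5) ↔ (a2 ∧ ¬a5)) ∨ (a3 → (¬a1 ∧ ¬a5)) = True
      (a2 ∧ a5) ↔ (a2 ∧ ¬a5) = False
        a2 ∧ a5 = True
        a2 ∧ ¬a5 = False
          ¬a5 = False
      a3 → (¬a1 ∧ ¬a5) = True
        ¬a1 ∧ ¬a5 = False
          ¬a1 = True
          ¬a5 = False
  (((¬a3 → a1) ∧ ¬a2) ∨ ¬(¬a3)) ↔ (¬a4 ↔ (¬a3 → ¬a1)) = True
    ((¬a3 → a1) ∧ ¬a2) ∨ ¬(¬a3) = False
      (¬a3 → a1) ∧ ¬a2 = False
        ¬a3 → a1 = False
          ¬a3 = True
        ¬a2 = False
      ¬(¬a3) = False
        ¬a3 = True
    ¬a4 ↔ (¬a3 → ¬a1) = False
      ¬a4 = False
      ¬a3 → ¬a1 = True
        ¬a3 = True
        ¬a1 = True
Both conjuncts True, so the formula holds.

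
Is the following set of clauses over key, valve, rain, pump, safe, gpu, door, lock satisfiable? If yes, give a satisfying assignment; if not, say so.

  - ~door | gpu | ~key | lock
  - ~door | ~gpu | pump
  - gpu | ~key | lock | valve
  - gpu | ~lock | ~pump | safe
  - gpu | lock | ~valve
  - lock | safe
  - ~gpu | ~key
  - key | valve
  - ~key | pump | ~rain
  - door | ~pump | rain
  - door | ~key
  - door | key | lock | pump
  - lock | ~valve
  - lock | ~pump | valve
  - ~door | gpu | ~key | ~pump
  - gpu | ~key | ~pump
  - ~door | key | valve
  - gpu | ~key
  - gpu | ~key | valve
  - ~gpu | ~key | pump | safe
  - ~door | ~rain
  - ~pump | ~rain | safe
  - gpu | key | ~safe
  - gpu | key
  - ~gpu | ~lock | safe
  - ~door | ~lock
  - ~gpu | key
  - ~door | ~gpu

Case gpu = True:
  (~gpu | ~key) forces key = False.
  Clause (~gpu | key) is falsified — contradiction.
Case gpu = False:
  (gpu | ~key) forces key = False.
  Clause (gpu | key) is falsified — contradiction.
Both cases fail, so the formula is unsatisfiable.

UNSATISFIABLE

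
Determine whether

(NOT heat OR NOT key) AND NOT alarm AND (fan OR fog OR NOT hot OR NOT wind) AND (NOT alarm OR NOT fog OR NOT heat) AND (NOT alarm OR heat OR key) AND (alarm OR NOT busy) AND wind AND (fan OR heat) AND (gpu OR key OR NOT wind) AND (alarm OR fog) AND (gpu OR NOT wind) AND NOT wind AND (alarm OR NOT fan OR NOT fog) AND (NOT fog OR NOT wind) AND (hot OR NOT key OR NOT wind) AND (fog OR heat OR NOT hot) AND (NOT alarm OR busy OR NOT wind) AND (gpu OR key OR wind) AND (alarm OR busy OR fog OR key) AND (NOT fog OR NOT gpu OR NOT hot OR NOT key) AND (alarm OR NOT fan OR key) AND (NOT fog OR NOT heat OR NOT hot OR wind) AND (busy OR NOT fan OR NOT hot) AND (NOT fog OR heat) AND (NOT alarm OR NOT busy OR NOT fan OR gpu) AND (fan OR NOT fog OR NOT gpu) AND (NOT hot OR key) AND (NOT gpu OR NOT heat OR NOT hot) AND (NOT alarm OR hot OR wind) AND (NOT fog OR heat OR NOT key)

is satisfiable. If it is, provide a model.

Unsatisfiable

Case wind = True:
  Clause (NOT wind) is falsified — contradiction.
Case wind = False:
  Clause (wind) is falsified — contradiction.
Both cases fail, so the formula is unsatisfiable.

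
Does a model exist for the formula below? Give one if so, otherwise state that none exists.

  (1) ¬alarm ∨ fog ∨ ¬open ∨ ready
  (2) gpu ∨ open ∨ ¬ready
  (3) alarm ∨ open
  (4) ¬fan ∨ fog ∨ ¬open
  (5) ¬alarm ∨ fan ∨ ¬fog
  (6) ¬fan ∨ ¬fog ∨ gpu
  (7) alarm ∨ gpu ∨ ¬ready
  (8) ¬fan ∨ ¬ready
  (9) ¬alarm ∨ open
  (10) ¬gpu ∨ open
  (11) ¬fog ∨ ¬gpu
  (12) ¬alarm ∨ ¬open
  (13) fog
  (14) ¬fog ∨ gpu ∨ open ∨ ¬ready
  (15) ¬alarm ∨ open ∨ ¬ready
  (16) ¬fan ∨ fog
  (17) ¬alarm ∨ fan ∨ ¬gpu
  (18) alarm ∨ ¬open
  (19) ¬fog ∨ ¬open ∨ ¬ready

Unsatisfiable

Case alarm = True:
  (¬alarm ∨ open) forces open = True.
  Clause (¬alarm ∨ ¬open) is falsified — contradiction.
Case alarm = False:
  (alarm ∨ open) forces open = True.
  Clause (alarm ∨ ¬open) is falsified — contradiction.
Both cases fail, so the formula is unsatisfiable.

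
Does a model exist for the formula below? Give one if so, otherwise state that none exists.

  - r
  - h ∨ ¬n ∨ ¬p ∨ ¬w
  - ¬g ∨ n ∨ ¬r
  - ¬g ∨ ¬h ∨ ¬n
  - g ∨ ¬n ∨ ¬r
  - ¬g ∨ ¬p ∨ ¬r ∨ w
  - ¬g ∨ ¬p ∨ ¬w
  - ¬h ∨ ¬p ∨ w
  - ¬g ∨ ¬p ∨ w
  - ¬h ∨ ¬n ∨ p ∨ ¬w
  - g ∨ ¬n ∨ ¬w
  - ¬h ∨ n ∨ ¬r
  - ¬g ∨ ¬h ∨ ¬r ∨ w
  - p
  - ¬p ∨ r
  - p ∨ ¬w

Unit clause (r) forces r = True.
Unit clause (p) forces p = True.
Set w = False.
  then (¬g ∨ ¬p ∨ ¬r ∨ w) forces g = False.
  then (¬h ∨ ¬p ∨ w) forces h = False.
  then (g ∨ ¬n ∨ ¬r) forces n = False.
All clauses satisfied.

p = True; w = False; h = False; n = False; r = True; g = False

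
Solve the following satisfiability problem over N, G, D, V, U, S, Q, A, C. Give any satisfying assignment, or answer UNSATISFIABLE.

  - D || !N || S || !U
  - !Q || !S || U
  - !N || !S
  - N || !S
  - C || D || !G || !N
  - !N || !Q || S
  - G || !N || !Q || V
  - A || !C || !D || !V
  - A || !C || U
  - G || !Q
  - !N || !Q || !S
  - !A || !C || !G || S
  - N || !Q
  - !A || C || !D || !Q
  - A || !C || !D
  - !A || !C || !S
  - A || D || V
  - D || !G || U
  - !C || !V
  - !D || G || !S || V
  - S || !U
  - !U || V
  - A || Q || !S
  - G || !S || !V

Set N = True.
  then (!N || !S) forces S = False.
  then (!N || !Q || S) forces Q = False.
  then (S || !U) forces U = False.
Set G = False.
Set D = True.
Set V = False.
Set A = True.
Set C = False.
All clauses satisfied.

N = True, G = False, D = True, V = False, U = False, S = False, Q = False, A = True, C = False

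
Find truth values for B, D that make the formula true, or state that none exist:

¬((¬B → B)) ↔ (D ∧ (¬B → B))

B=T, D=F

  ¬((¬B → B)) ↔ (D ∧ (¬B → B)) = True
    ¬((¬B → B)) = False
      ¬B → B = True
        ¬B = False
    D ∧ (¬B → B) = False
      ¬B → B = True
        ¬B = False
The formula evaluates to True.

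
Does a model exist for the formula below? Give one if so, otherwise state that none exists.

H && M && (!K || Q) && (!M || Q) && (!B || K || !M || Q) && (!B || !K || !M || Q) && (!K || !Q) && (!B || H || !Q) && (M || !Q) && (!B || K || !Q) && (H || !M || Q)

B = False, H = True, K = False, Q = True, M = True

Unit clause (H) forces H = True.
Unit clause (M) forces M = True.
In (!M || Q) only Q is left, so Q = True.
In (!K || !Q) only !K is left, so K = False.
In (!B || K || !Q) only !B is left, so B = False.
All clauses satisfied.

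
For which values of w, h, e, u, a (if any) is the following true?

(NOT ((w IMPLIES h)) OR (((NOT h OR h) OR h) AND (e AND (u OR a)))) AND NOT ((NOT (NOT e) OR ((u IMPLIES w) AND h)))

w: True; h: False; e: False; u: True; a: True

  NOT ((w IMPLIES h)) OR (((NOT h OR h) OR h) AND (e AND (u OR a))) = True
    NOT ((w IMPLIES h)) = True
      w IMPLIES h = False
    ((NOT h OR h) OR h) AND (e AND (u OR a)) = False
      (NOT h OR h) OR h = True
        NOT h OR h = True
          NOT h = True
      e AND (u OR a) = False
        u OR a = True
  NOT ((NOT (NOT e) OR ((u IMPLIES w) AND h))) = True
    NOT (NOT e) OR ((u IMPLIES w) AND h) = False
      NOT (NOT e) = False
        NOT e = True
      (u IMPLIES w) AND h = False
        u IMPLIES w = True
Both conjuncts True, so the formula holds.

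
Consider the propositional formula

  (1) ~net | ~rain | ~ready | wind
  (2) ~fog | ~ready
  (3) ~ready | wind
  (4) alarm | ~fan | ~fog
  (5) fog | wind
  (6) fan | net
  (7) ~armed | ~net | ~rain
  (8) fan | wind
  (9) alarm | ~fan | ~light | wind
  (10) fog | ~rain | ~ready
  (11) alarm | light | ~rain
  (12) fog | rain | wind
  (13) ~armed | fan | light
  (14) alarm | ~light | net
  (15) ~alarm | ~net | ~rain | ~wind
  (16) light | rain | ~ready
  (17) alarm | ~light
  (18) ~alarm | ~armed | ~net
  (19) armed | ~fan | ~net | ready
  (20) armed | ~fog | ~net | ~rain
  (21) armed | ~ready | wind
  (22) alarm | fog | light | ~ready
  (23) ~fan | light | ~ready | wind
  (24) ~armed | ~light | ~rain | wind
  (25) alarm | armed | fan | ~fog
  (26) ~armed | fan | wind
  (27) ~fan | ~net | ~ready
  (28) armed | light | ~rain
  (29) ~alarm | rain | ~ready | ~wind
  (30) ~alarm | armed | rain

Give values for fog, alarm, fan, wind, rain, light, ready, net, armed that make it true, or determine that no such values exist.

fog=F, alarm=T, fan=T, wind=T, rain=T, light=T, ready=F, net=F, armed=T

Set fog = False.
  then (fog | wind) forces wind = True.
Set alarm = True.
Try fan = False:
  (fan | net) forces net = True.
  (~alarm | ~net | ~rain | ~wind) forces rain = False.
  (~alarm | ~armed | ~net) forces armed = False.
  clause (~alarm | armed | rain) is falsified — backtrack.
So fan = True.
Set rain = True.
  then (fog | ~rain | ~ready) forces ready = False.
  then (~alarm | ~net | ~rain | ~wind) forces net = False.
Set light = True.
Set armed = True.
All clauses satisfied.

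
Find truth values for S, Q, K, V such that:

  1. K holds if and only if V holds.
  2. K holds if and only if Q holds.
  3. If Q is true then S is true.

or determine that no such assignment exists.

S = False, Q = False, K = False, V = False

  (1) K=F, V=F — same ✓
  (2) K=F, Q=F — same ✓
  (3) Q=F ⇒ S: vacuous ✓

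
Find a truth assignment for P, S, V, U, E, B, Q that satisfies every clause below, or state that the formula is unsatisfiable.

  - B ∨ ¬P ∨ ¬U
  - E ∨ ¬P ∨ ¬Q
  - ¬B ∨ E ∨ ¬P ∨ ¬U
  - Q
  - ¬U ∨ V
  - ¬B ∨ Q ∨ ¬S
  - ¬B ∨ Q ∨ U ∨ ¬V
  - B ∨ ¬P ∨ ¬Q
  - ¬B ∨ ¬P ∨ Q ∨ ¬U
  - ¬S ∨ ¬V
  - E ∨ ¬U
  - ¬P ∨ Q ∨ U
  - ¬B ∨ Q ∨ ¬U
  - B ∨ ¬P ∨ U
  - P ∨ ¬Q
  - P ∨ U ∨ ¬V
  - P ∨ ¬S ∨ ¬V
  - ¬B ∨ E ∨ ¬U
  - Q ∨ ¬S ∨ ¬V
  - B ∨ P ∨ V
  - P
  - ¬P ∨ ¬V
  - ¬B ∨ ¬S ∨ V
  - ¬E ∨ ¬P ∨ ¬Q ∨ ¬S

P: True, S: False, V: False, U: False, E: True, B: True, Q: True

Unit clause (Q) forces Q = True.
In (P ∨ ¬Q) only P is left, so P = True.
In (¬P ∨ ¬V) only ¬V is left, so V = False.
In (E ∨ ¬P ∨ ¬Q) only E is left, so E = True.
In (¬U ∨ V) only ¬U is left, so U = False.
In (B ∨ ¬P ∨ ¬Q) only B is left, so B = True.
In (¬B ∨ ¬S ∨ V) only ¬S is left, so S = False.
All clauses satisfied.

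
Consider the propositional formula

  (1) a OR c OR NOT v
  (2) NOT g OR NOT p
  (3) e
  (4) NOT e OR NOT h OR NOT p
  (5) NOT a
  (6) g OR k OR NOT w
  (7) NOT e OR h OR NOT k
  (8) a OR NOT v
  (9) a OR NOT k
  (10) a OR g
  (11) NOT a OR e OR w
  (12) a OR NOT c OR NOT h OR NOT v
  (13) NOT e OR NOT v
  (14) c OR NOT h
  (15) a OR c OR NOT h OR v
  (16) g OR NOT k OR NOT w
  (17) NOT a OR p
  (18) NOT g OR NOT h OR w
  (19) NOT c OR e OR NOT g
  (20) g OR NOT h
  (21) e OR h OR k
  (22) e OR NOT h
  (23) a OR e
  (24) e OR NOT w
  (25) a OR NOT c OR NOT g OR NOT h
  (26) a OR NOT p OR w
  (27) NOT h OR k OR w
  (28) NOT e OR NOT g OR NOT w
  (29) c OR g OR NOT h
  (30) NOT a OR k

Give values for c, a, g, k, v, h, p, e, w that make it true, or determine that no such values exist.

c=T, a=F, g=T, k=F, v=F, h=F, p=F, e=T, w=F

Unit clause (e) forces e = True.
Unit clause (NOT a) forces a = False.
In (a OR NOT v) only NOT v is left, so v = False.
In (a OR NOT k) only NOT k is left, so k = False.
In (a OR g) only g is left, so g = True.
In (NOT e OR NOT g OR NOT w) only NOT w is left, so w = False.
In (NOT g OR NOT p) only NOT p is left, so p = False.
In (NOT g OR NOT h OR w) only NOT h is left, so h = False.
Set c = True.
All clauses satisfied.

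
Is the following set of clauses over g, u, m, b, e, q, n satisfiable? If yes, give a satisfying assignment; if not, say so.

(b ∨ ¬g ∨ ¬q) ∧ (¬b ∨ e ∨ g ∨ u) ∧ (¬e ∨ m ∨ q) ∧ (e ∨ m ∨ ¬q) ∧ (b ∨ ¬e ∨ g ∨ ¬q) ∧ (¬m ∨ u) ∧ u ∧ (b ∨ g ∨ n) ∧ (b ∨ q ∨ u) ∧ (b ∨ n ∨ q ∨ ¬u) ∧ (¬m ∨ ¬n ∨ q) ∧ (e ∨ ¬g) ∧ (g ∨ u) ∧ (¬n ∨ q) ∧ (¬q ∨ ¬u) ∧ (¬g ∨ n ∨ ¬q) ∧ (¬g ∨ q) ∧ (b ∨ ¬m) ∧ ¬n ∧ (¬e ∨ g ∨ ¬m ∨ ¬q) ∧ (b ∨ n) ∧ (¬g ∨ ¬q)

g = False, u = True, m = False, b = True, e = False, q = False, n = False

Unit clause (u) forces u = True.
In (¬q ∨ ¬u) only ¬q is left, so q = False.
In (¬g ∨ q) only ¬g is left, so g = False.
Unit clause (¬n) forces n = False.
In (b ∨ n) only b is left, so b = True.
Set m = False.
  then (¬e ∨ m ∨ q) forces e = False.
All clauses satisfied.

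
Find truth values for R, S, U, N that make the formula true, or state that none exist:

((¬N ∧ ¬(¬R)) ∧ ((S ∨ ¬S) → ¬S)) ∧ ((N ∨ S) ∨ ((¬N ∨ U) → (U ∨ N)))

R = True, S = False, U = True, N = False

  (¬N ∧ ¬(¬R)) ∧ ((S ∨ ¬S) → ¬S) = True
    ¬N ∧ ¬(¬R) = True
      ¬N = True
      ¬(¬R) = True
        ¬R = False
    (S ∨ ¬S) → ¬S = True
      S ∨ ¬S = True
        ¬S = True
      ¬S = True
  (N ∨ S) ∨ ((¬N ∨ U) → (U ∨ N)) = True
    N ∨ S = False
    (¬N ∨ U) → (U ∨ N) = True
      ¬N ∨ U = True
        ¬N = True
      U ∨ N = True
Both conjuncts True, so the formula holds.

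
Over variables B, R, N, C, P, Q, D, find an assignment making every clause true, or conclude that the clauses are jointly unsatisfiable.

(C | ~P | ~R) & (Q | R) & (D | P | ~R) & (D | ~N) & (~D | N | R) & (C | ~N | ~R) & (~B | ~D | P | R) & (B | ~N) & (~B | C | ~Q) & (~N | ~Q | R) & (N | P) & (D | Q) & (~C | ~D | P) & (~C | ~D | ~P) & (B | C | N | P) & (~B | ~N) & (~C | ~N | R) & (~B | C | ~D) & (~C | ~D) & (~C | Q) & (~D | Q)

B=T, R=F, N=F, C=T, P=T, Q=T, D=F

Set B = True.
  then (~B | ~N) forces N = False.
  then (N | P) forces P = True.
Set R = False.
  then (Q | R) forces Q = True.
  then (~D | N | R) forces D = False.
  then (~B | C | ~Q) forces C = True.
All clauses satisfied.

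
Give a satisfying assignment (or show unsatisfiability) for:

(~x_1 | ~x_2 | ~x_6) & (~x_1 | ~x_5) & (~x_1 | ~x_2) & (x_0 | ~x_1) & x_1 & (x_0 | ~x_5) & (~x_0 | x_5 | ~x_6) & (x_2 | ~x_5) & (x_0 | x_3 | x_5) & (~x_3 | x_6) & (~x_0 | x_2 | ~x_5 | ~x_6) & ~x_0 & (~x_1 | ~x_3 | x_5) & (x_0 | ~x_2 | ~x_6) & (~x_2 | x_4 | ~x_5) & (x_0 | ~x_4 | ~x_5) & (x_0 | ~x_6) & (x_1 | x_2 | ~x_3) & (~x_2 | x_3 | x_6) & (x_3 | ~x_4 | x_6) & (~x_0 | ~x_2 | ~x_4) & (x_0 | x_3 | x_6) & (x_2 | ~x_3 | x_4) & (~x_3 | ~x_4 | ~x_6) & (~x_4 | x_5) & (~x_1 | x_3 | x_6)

Unsatisfiable — no assignment works.

Case x_0 = True:
  Clause (~x_0) is falsified — contradiction.
Case x_0 = False:
  (x_0 | ~x_1) forces x_1 = False.
  Clause (x_1) is falsified — contradiction.
Both cases fail, so the formula is unsatisfiable.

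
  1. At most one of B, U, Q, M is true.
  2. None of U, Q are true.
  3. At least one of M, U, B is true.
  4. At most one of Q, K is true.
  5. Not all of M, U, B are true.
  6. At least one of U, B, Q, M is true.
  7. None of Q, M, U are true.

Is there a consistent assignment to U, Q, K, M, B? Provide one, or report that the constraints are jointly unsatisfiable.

U: False; Q: False; K: True; M: False; B: True

  (1) {B, U, Q, M}: 1 true — at most one ✓
  (2) {U, Q}: 0 true — none ✓
  (3) {M, U, B}: 1 true — at least one ✓
  (4) {Q, K}: 1 true — at most one ✓
  (5) {M, U, B}: 1/3 true — not all ✓
  (6) {U, B, Q, M}: 1 true — at least one ✓
  (7) {Q, M, U}: 0 true — none ✓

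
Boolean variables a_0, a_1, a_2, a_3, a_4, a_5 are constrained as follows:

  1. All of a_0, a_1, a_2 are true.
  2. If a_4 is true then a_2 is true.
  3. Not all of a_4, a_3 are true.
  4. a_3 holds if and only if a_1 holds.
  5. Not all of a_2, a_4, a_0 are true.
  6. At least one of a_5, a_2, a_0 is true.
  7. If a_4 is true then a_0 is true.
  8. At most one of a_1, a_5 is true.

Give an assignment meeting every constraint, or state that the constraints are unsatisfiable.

a_0 = True, a_1 = True, a_2 = True, a_3 = True, a_4 = False, a_5 = False

  (1) {a_0, a_1, a_2}: all 3 true ✓
  (2) a_4=F ⇒ a_2: vacuous ✓
  (3) {a_4, a_3}: 1/2 true — not all ✓
  (4) a_3=T, a_1=T — same ✓
  (5) {a_2, a_4, a_0}: 2/3 true — not all ✓
  (6) {a_5, a_2, a_0}: 2 true — at least one ✓
  (7) a_4=F ⇒ a_0: vacuous ✓
  (8) {a_1, a_5}: 1 true — at most one ✓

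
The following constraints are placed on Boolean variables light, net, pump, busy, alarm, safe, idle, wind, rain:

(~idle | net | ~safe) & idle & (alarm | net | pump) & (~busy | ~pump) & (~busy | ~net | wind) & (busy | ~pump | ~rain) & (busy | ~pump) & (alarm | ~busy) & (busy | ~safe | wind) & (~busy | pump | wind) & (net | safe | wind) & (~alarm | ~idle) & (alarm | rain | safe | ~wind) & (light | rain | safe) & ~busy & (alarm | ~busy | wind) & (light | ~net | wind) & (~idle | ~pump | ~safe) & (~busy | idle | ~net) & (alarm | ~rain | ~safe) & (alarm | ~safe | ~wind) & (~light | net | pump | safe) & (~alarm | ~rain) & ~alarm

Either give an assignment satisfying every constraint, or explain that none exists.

light: False; net: True; pump: False; busy: False; alarm: False; safe: False; idle: True; wind: True; rain: True

Unit clause (idle) forces idle = True.
In (~alarm | ~idle) only ~alarm is left, so alarm = False.
Unit clause (~busy) forces busy = False.
In (busy | ~pump) only ~pump is left, so pump = False.
In (alarm | net | pump) only net is left, so net = True.
Set light = False.
  then (light | ~net | wind) forces wind = True.
  then (alarm | ~safe | ~wind) forces safe = False.
  then (alarm | rain | safe | ~wind) forces rain = True.
All clauses satisfied.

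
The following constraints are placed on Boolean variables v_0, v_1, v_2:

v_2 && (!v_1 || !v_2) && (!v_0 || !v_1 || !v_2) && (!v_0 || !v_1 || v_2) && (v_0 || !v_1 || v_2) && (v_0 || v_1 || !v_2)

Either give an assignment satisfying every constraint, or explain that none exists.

Unit clause (v_2) forces v_2 = True.
In (!v_1 || !v_2) only !v_1 is left, so v_1 = False.
In (v_0 || v_1 || !v_2) only v_0 is left, so v_0 = True.
Check each clause:
  (v_2): v_2 holds.
  (!v_1 || !v_2): !v_1 holds.
  (!v_0 || !v_1 || !v_2): !v_1 holds.
  (!v_0 || !v_1 || v_2): !v_1 holds.
  (v_0 || !v_1 || v_2): v_0 holds.
  (v_0 || v_1 || !v_2): v_0 holds.
All clauses satisfied.

v_0: True; v_1: False; v_2: True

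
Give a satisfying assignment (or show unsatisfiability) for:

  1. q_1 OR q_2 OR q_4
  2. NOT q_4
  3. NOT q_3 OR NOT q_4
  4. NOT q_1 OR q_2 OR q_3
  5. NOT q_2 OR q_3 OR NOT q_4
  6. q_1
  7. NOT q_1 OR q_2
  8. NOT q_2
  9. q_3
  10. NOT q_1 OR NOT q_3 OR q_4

UNSATISFIABLE

Case q_1 = True:
  (NOT q_4) forces q_4 = False.
  (NOT q_1 OR q_2) forces q_2 = True.
  Clause (NOT q_2) is falsified — contradiction.
Case q_1 = False:
  Clause (q_1) is falsified — contradiction.
Both cases fail, so the formula is unsatisfiable.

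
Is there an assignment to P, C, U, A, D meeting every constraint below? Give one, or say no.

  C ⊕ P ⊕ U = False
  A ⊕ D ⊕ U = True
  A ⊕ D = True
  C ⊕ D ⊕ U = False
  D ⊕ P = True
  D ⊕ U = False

Unsatisfiable — no assignment works.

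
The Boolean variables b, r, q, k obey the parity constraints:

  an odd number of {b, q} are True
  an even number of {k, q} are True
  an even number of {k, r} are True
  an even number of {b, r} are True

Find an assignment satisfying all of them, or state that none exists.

No satisfying assignment exists.

Adding constraints 1, 2, 3, 4 mod 2: every variable appears an even number of times on the left, so the left side is 0.
But the right sides sum to 1 (mod 2). 0 ≠ 1 — the system is inconsistent.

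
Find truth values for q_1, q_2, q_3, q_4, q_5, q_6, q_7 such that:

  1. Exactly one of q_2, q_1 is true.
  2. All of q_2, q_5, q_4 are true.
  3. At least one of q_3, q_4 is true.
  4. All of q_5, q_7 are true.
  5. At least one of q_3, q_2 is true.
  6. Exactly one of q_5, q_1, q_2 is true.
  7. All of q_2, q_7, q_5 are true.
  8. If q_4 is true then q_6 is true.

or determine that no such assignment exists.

Case q_5 = True:
  (2) forces q_2 = True.
  Constraint (6) is violated (q_5=T, q_2=T) — contradiction.
Case q_5 = False:
  Constraint (2) is violated (q_5=F) — contradiction.
Both cases fail — unsatisfiable.

The formula is unsatisfiable.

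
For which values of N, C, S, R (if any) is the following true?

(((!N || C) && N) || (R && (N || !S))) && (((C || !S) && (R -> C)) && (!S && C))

N = False, C = True, S = False, R = True

  ((!N || C) && N) || (R && (N || !S)) = True
    (!N || C) && N = False
      !N || C = True
        !N = True
    R && (N || !S) = True
      N || !S = True
        !S = True
  ((C || !S) && (R -> C)) && (!S && C) = True
    (C || !S) && (R -> C) = True
      C || !S = True
        !S = True
      R -> C = True
    !S && C = True
      !S = True
Both conjuncts True, so the formula holds.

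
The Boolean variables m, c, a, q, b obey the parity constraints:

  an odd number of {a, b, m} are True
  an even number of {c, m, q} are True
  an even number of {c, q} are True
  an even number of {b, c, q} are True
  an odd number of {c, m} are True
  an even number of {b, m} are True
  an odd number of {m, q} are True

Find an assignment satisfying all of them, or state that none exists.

m=F, c=T, a=T, q=T, b=F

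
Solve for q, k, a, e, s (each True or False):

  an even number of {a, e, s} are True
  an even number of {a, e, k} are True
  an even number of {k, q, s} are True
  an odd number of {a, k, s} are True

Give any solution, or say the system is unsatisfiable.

q = False; k = True; a = True; e = False; s = True

{a, e, s}: 2 true → even ✓
{a, e, k}: 2 true → even ✓
{k, q, s}: 2 true → even ✓
{a, k, s}: 3 true → odd ✓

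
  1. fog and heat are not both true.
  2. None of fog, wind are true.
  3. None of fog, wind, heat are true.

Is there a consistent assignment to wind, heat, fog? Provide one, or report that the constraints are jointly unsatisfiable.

wind=F, heat=F, fog=F

  (1) fog=F, heat=F — not both ✓
  (2) {fog, wind}: 0 true — none ✓
  (3) {fog, wind, heat}: 0 true — none ✓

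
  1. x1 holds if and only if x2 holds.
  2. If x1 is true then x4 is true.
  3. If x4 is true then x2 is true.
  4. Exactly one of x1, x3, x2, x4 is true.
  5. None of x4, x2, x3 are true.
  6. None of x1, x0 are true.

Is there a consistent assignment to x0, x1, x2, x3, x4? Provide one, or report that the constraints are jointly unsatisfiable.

The formula is unsatisfiable.

Case x3 = True:
  Constraint (5) is violated (x3=T) — contradiction.
Case x3 = False:
  (5) forces x4 = False.
  (2) with x4=F forces x1 = False.
  (1) with x1=F forces x2 = False.
  Constraint (4) is violated (x1=F, x3=F, x2=F, x4=F) — contradiction.
Both cases fail — unsatisfiable.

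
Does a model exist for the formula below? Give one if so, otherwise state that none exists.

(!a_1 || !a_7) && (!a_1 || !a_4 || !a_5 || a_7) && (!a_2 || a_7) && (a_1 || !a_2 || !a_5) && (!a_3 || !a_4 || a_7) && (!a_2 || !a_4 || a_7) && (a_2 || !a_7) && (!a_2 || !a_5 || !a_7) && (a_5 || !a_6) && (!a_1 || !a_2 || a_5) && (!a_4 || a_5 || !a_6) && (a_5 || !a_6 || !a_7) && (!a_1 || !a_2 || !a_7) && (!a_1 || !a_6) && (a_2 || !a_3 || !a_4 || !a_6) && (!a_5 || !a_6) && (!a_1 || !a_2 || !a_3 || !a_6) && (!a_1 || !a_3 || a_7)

Set a_1 = True.
  then (!a_1 || !a_7) forces a_7 = False.
  then (!a_2 || a_7) forces a_2 = False.
  then (!a_1 || !a_6) forces a_6 = False.
  then (!a_1 || !a_3 || a_7) forces a_3 = False.
Set a_4 = False.
Set a_5 = False.
All clauses satisfied.

a_1 = True, a_2 = False, a_3 = False, a_4 = False, a_5 = False, a_6 = False, a_7 = False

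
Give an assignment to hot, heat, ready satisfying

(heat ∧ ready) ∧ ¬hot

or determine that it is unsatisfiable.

hot=F, heat=T, ready=T

  heat ∧ ready = True
  ¬hot = True
Both conjuncts True, so the formula holds.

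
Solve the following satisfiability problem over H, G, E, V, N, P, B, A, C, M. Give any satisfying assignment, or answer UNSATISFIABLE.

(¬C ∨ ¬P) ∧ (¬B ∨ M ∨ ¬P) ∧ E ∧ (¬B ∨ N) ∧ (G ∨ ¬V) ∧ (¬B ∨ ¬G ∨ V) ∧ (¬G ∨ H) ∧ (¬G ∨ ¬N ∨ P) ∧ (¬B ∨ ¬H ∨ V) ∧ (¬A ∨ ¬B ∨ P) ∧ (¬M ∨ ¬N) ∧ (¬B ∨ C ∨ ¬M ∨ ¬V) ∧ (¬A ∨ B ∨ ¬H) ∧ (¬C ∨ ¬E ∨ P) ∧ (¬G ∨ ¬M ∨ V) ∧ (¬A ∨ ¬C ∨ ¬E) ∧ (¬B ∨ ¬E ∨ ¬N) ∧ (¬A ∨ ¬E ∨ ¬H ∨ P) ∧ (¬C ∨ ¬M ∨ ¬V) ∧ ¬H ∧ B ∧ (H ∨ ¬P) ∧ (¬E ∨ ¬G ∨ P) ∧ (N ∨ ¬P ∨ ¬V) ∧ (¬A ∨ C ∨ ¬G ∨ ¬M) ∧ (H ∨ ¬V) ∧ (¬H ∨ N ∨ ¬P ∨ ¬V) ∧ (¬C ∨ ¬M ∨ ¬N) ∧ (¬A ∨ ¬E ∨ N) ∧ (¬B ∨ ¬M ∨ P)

Case B = True:
  (E) forces E = True.
  (¬B ∨ N) forces N = True.
  Clause (¬B ∨ ¬E ∨ ¬N) is falsified — contradiction.
Case B = False:
  Clause (B) is falsified — contradiction.
Both cases fail, so the formula is unsatisfiable.

The formula is unsatisfiable.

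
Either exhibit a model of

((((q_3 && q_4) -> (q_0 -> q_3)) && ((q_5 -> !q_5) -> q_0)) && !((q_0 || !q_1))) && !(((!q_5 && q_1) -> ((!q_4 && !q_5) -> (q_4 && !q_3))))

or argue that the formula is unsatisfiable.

Unsatisfiable — no assignment works.

Case q_4 = True: the conjunct !(((!q_5 && q_1) -> ((!q_4 && !q_5) -> (q_4 && !q_3)))) becomes !(((!q_5 && q_1) -> True)) = False.
Case q_4 = False: the formula simplifies to (((q_5 -> !q_5) -> q_0) && !((q_0 || !q_1))) && !(((!q_5 && q_1) -> q_5)).
  q_5 = True: the conjunct !(((!q_5 && q_1) -> q_5)) becomes !((False -> True)) = False.
  q_5 = False: simplifies to (q_0 && !((q_0 || !q_1))) && !(!q_1).
    q_0 = True: the conjunct !((q_0 || !q_1)) becomes !((True || !q_1)) = False.
    q_0 = False: the conjunct q_0 is False.
Both cases fail — unsatisfiable.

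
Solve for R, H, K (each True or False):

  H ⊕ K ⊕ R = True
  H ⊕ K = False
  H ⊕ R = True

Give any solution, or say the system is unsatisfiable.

R = True, H = False, K = False

H ⊕ K ⊕ R = F ⊕ F ⊕ T = True ✓
H ⊕ K = F ⊕ F = False ✓
H ⊕ R = F ⊕ T = True ✓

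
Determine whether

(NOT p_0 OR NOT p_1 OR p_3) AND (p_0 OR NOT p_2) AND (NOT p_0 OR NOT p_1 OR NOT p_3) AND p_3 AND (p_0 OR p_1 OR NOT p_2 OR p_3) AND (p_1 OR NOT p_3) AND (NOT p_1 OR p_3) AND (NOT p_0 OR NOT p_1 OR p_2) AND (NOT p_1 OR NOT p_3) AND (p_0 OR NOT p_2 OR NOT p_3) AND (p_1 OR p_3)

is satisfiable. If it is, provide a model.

No satisfying assignment exists.

Case p_3 = True:
  (p_1 OR NOT p_3) forces p_1 = True.
  Clause (NOT p_1 OR NOT p_3) is falsified — contradiction.
Case p_3 = False:
  Clause (p_3) is falsified — contradiction.
Both cases fail, so the formula is unsatisfiable.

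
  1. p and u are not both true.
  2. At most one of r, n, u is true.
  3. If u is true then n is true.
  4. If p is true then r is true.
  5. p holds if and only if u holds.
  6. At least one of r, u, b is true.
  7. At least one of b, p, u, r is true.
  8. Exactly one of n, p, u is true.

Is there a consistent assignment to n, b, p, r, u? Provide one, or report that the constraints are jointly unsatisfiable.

n = True, b = True, p = False, r = False, u = False

  (1) p=F, u=F — not both ✓
  (2) {r, n, u}: 1 true — at most one ✓
  (3) u=F ⇒ n: vacuous ✓
  (4) p=F ⇒ r: vacuous ✓
  (5) p=F, u=F — same ✓
  (6) {r, u, b}: 1 true — at least one ✓
  (7) {b, p, u, r}: 1 true — at least one ✓
  (8) {n, p, u}: 1 true — exactly one ✓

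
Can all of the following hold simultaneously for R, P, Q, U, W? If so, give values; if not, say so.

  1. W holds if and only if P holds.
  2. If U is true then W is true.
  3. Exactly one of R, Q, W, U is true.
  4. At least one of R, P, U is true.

R: False, P: True, Q: False, U: False, W: True

  (1) W=T, P=T — same ✓
  (2) U=F ⇒ W: vacuous ✓
  (3) {R, Q, W, U}: 1 true — exactly one ✓
  (4) {R, P, U}: 1 true — at least one ✓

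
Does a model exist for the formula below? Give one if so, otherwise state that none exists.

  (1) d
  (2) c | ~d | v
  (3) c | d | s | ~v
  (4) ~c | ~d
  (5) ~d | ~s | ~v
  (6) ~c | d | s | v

Unit clause (d) forces d = True.
In (~c | ~d) only ~c is left, so c = False.
In (c | ~d | v) only v is left, so v = True.
In (~d | ~s | ~v) only ~s is left, so s = False.
Check each clause:
  (d): d holds.
  (c | ~d | v): v holds.
  (c | d | s | ~v): d holds.
  (~c | ~d): ~c holds.
  (~d | ~s | ~v): ~s holds.
  (~c | d | s | v): ~c holds.
All clauses satisfied.

v=T, s=F, d=T, c=F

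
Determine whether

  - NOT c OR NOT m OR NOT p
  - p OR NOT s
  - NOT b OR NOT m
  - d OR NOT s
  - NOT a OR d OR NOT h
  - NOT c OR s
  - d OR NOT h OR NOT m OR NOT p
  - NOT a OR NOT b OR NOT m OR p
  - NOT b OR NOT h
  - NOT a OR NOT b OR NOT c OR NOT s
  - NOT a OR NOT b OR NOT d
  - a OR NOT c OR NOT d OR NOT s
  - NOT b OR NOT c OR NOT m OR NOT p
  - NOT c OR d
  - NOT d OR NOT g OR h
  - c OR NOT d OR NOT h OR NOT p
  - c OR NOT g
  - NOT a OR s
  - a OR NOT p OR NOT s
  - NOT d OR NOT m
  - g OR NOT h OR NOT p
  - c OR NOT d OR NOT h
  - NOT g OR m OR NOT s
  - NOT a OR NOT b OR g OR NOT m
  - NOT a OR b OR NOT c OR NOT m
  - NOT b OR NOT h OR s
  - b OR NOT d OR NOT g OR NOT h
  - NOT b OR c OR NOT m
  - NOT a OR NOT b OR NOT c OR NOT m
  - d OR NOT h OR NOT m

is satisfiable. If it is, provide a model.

Set p = False.
  then (p OR NOT s) forces s = False.
  then (NOT c OR s) forces c = False.
  then (c OR NOT g) forces g = False.
  then (NOT a OR s) forces a = False.
Set d = True.
  then (NOT d OR NOT m) forces m = False.
  then (c OR NOT d OR NOT h) forces h = False.
Set b = True.
All clauses satisfied.

p: False, g: False, d: True, m: False, h: False, c: False, s: False, b: True, a: False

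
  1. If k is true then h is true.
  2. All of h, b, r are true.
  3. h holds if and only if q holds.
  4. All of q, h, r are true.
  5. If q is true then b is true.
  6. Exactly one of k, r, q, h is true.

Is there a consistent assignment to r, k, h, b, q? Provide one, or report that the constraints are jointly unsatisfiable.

UNSATISFIABLE

Case r = True:
  (2) forces h = True.
  Constraint (6) is violated (r=T, h=T) — contradiction.
Case r = False:
  Constraint (2) is violated (r=F) — contradiction.
Both cases fail — unsatisfiable.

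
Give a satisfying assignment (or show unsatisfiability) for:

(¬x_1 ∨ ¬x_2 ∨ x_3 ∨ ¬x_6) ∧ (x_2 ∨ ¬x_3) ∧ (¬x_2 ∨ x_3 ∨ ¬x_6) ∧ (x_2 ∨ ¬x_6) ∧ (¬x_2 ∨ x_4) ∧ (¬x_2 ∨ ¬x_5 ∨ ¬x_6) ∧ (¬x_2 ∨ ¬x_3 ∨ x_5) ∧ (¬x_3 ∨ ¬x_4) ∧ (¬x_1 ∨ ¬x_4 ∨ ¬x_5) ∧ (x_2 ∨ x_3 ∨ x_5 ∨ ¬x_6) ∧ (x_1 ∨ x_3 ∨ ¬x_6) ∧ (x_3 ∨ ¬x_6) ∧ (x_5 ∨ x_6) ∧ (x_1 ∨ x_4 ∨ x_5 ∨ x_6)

x_1 = True, x_2 = False, x_3 = False, x_4 = False, x_5 = True, x_6 = False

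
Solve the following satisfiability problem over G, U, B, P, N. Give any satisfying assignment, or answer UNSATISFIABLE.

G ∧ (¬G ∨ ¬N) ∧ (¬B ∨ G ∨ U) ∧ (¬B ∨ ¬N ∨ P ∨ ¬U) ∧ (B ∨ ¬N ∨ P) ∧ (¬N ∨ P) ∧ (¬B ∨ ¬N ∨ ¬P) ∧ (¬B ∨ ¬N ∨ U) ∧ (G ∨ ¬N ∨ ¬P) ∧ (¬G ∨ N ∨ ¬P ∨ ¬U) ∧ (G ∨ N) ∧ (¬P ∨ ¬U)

Unit clause (G) forces G = True.
In (¬G ∨ ¬N) only ¬N is left, so N = False.
Set U = False.
Set B = True.
Set P = True.
All clauses satisfied.

G: True, U: False, B: True, P: True, N: False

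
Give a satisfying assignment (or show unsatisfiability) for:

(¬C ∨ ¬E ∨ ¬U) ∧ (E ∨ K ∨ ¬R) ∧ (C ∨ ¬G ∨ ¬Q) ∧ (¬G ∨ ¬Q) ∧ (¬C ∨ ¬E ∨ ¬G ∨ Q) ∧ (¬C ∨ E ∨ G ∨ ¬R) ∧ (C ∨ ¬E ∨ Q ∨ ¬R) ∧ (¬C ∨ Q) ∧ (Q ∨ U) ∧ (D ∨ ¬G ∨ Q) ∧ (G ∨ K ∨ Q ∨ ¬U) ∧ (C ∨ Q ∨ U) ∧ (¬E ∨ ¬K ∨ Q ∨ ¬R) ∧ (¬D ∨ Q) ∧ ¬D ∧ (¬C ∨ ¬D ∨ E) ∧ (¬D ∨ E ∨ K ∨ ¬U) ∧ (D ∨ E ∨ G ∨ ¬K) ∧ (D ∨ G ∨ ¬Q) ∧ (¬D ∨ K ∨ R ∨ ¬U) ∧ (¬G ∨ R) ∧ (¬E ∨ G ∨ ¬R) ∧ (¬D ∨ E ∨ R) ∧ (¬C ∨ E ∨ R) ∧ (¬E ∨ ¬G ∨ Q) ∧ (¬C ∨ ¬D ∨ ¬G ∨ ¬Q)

Unit clause (¬D) forces D = False.
Try Q = True:
  (¬G ∨ ¬Q) forces G = False.
  clause (D ∨ G ∨ ¬Q) is falsified — backtrack.
So Q = False.
  then (¬C ∨ Q) forces C = False.
  then (Q ∨ U) forces U = True.
  then (D ∨ ¬G ∨ Q) forces G = False.
  then (G ∨ K ∨ Q ∨ ¬U) forces K = True.
  then (D ∨ E ∨ G ∨ ¬K) forces E = True.
  then (¬E ∨ G ∨ ¬R) forces R = False.
All clauses satisfied.

Q = False, U = True, R = False, G = False, K = True, E = True, D = False, C = False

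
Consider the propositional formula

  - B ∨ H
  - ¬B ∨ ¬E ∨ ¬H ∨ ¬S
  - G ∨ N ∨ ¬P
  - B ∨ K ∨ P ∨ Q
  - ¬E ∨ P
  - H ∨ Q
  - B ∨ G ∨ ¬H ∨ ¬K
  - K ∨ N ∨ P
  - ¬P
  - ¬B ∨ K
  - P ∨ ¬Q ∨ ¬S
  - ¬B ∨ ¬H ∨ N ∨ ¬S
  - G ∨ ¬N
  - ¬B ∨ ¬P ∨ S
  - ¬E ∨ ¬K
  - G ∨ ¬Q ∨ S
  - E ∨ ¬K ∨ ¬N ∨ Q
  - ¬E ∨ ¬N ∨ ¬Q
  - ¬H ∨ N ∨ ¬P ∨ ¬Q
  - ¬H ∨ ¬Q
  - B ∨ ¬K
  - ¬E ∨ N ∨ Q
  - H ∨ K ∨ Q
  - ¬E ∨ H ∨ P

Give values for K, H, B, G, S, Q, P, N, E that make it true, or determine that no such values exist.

Unit clause (¬P) forces P = False.
In (¬E ∨ P) only ¬E is left, so E = False.
Try K = False:
  (K ∨ N ∨ P) forces N = True.
  (¬B ∨ K) forces B = False.
  (B ∨ H) forces H = True.
  (B ∨ K ∨ P ∨ Q) forces Q = True.
  clause (¬H ∨ ¬Q) is falsified — backtrack.
So K = True.
  then (B ∨ ¬K) forces B = True.
Set H = False.
  then (H ∨ Q) forces Q = True.
  then (P ∨ ¬Q ∨ ¬S) forces S = False.
  then (G ∨ ¬Q ∨ S) forces G = True.
Set N = False.
All clauses satisfied.

K=T, H=F, B=T, G=T, S=F, Q=T, P=F, N=F, E=F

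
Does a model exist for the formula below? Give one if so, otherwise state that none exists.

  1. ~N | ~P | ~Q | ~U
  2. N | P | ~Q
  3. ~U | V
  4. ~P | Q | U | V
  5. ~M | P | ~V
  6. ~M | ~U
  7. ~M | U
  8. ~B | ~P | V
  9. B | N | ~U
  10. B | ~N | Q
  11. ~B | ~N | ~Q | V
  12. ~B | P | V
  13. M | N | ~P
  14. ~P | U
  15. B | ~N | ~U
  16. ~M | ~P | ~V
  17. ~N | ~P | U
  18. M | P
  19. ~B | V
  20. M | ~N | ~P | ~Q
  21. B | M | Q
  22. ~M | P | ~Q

Try V = False:
  (~U | V) forces U = False.
  (~M | U) forces M = False.
  (~P | U) forces P = False.
  clause (M | P) is falsified — backtrack.
So V = True.
Set N = True.
Set M = False.
  then (M | P) forces P = True.
  then (M | ~N | ~P | ~Q) forces Q = False.
  then (B | M | Q) forces B = True.
  then (~P | U) forces U = True.
All clauses satisfied.

V = True; N = True; M = False; P = True; B = True; U = True; Q = False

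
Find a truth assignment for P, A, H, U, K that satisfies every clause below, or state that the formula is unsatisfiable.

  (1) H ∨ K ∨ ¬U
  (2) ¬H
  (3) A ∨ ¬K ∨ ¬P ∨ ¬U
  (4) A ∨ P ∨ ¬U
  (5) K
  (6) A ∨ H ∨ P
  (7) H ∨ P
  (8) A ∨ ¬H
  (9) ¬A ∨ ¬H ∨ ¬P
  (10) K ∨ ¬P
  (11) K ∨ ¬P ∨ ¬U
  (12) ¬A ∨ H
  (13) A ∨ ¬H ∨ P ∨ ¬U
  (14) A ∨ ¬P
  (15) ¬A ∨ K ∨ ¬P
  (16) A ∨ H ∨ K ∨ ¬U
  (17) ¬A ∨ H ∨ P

No satisfying assignment exists.

Case H = True:
  Clause (¬H) is falsified — contradiction.
Case H = False:
  (K) forces K = True.
  (H ∨ P) forces P = True.
  (¬A ∨ H) forces A = False.
  Clause (A ∨ ¬P) is falsified — contradiction.
Both cases fail, so the formula is unsatisfiable.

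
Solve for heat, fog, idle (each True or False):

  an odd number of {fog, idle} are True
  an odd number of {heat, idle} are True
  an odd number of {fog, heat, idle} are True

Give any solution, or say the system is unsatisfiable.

heat = False, fog = False, idle = True

{fog, idle}: 1 true → odd ✓
{heat, idle}: 1 true → odd ✓
{fog, heat, idle}: 1 true → odd ✓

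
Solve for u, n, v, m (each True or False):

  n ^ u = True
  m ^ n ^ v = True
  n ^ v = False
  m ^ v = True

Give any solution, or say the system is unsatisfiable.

u = True; n = False; v = False; m = True

n ^ u = F ^ T = True ✓
m ^ n ^ v = T ^ F ^ F = True ✓
n ^ v = F ^ F = False ✓
m ^ v = T ^ F = True ✓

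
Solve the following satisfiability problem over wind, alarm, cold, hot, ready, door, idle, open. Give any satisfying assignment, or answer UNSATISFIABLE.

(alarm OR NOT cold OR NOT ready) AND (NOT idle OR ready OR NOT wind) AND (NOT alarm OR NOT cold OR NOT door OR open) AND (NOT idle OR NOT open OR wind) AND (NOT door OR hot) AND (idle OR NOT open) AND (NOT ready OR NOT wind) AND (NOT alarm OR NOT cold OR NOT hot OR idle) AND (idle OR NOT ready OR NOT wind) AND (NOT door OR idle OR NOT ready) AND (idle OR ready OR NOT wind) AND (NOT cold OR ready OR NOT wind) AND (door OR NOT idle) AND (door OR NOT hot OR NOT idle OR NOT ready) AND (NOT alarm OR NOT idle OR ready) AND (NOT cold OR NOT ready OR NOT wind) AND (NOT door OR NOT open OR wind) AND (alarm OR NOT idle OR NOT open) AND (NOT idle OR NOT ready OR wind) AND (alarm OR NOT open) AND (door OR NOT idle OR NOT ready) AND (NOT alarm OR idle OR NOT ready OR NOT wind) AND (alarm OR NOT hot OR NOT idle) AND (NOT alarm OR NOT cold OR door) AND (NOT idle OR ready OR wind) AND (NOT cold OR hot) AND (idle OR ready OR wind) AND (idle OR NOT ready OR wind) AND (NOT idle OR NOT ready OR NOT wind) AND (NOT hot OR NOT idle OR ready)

UNSATISFIABLE

Case ready = True:
  (NOT ready OR NOT wind) forces wind = False.
  (NOT idle OR NOT ready OR wind) forces idle = False.
  Clause (idle OR NOT ready OR wind) is falsified — contradiction.
Case ready = False:
  If idle = True:
    (NOT idle OR ready OR NOT wind) forces wind = False.
    clause (NOT idle OR ready OR wind) is falsified.
  If idle = False:
    (idle OR NOT open) forces open = False.
    (idle OR ready OR NOT wind) forces wind = False.
    clause (idle OR ready OR wind) is falsified.
  Every sub-case reaches a contradiction.
Both cases fail, so the formula is unsatisfiable.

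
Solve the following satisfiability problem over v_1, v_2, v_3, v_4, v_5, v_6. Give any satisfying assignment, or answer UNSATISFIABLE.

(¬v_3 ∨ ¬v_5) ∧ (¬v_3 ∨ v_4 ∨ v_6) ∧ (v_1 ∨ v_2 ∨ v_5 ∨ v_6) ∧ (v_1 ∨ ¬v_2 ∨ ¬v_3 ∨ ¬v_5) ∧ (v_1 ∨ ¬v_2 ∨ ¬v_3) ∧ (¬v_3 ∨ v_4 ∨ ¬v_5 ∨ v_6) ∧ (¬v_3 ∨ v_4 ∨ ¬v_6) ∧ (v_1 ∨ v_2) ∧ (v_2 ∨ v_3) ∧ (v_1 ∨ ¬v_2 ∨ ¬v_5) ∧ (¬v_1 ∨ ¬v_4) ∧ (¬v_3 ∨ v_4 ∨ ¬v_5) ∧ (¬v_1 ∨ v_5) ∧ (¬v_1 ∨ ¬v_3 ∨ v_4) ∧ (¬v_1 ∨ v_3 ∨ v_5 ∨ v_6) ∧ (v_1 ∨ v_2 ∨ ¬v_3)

v_1 = True, v_2 = True, v_3 = False, v_4 = False, v_5 = True, v_6 = False

Set v_1 = True.
  then (¬v_1 ∨ ¬v_4) forces v_4 = False.
  then (¬v_1 ∨ v_5) forces v_5 = True.
  then (¬v_1 ∨ ¬v_3 ∨ v_4) forces v_3 = False.
  then (v_2 ∨ v_3) forces v_2 = True.
Set v_6 = False.
All clauses satisfied.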